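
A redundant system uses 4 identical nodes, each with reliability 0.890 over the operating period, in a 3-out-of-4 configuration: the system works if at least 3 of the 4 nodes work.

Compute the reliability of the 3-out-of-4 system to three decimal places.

0.938

R = Σ_{i=3}^{4} C(4,i) p^i (1−p)^{4−i} with p = 0.890
C(4,3)·0.890^3·0.110^1 = 0.31019
C(4,4)·0.890^4·0.110^0 = 0.62742
Sum = 0.938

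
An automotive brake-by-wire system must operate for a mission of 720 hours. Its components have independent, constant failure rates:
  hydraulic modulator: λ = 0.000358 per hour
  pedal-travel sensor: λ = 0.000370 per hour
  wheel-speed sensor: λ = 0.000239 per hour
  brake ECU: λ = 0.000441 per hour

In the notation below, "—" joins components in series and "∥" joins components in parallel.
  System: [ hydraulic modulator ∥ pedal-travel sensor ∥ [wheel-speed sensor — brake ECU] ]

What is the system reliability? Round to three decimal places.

0.979

R(hydraulic modulator) = exp(−0.000358 × 720) = 0.77278
R(pedal-travel sensor) = exp(−0.000370 × 720) = 0.76613
R(wheel-speed sensor) = exp(−0.000239 × 720) = 0.84191
R(brake ECU) = exp(−0.000441 × 720) = 0.72795
Series (wheel-speed sensor and brake ECU): 0.84191 × 0.72795 = 0.61287
Parallel (hydraulic modulator, pedal-travel sensor, and [0.61287]): 1 − (1 − 0.77278)(1 − 0.76613)(1 − 0.61287) = 0.979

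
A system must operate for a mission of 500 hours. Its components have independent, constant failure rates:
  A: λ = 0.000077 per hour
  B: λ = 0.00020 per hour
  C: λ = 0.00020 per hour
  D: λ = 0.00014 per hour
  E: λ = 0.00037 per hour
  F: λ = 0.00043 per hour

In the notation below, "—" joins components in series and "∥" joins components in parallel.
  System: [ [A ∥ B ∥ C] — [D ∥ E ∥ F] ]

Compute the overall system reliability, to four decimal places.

R(A) = exp(−0.000077 × 500) = 0.962232
R(B) = exp(−0.00020 × 500) = 0.904837
R(C) = exp(−0.00020 × 500) = 0.904837
R(D) = exp(−0.00014 × 500) = 0.932394
R(E) = exp(−0.00037 × 500) = 0.831104
R(F) = exp(−0.00043 × 500) = 0.806541
Parallel (A, B, and C): 1 − (1 − 0.962232)(1 − 0.904837)(1 − 0.904837) = 0.999658
Parallel (D, E, and F): 1 − (1 − 0.932394)(1 − 0.831104)(1 − 0.806541) = 0.997791
Series ([0.999658] and [0.997791]): 0.999658 × 0.997791 = 0.9974

0.9974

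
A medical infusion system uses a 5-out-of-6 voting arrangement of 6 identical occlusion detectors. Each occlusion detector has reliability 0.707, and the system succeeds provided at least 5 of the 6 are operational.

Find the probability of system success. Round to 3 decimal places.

R = Σ_{i=5}^{6} C(6,i) p^i (1−p)^{6−i} with p = 0.707
C(6,5)·0.707^5·0.293^1 = 0.31054
C(6,6)·0.707^6·0.293^0 = 0.12489
Sum = 0.435

0.435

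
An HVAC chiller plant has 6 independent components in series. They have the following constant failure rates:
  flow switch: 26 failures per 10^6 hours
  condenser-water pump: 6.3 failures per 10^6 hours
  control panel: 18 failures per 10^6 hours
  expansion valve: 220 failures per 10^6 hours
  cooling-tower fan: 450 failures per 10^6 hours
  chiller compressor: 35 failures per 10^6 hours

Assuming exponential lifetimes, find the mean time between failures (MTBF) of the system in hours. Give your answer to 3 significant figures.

1320

Series of exponential components: λ_sys = Σ λ_i
λ_sys = 0.000026 + 0.0000063 + 0.000018 + 0.00022 + 0.00045 + 0.000035 = 7.5530e-04 /h
MTBF = 1 / λ_sys = 1320 h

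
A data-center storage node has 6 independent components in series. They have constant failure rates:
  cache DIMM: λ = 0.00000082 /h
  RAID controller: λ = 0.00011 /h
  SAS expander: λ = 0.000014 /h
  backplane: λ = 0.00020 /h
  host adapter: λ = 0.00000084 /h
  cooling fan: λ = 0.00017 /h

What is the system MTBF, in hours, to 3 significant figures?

2020

Series of exponential components: λ_sys = Σ λ_i
λ_sys = 0.00000082 + 0.00011 + 0.000014 + 0.00020 + 0.00000084 + 0.00017 = 4.9566e-04 /h
MTBF = 1 / λ_sys = 2020 h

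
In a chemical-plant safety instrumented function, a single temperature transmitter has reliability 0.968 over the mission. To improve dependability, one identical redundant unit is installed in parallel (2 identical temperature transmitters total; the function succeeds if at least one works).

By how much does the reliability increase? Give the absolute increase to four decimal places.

0.0310

R_before = 0.968
R_after = 1 − (1 − 0.968)^2 = 0.9990
ΔR = 0.9990 − 0.968 = 0.0310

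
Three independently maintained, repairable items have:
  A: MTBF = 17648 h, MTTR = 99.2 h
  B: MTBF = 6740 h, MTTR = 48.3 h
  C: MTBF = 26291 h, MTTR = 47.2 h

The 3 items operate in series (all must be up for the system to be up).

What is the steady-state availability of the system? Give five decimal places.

A(A) = MTBF/(MTBF+MTTR) = 17648/(17648+99.2) = 0.994410
A(B) = MTBF/(MTBF+MTTR) = 6740/(6740+48.3) = 0.992885
A(C) = MTBF/(MTBF+MTTR) = 26291/(26291+47.2) = 0.998208
Series availability: 0.994410 × 0.992885 × 0.998208 = 0.98557

0.98557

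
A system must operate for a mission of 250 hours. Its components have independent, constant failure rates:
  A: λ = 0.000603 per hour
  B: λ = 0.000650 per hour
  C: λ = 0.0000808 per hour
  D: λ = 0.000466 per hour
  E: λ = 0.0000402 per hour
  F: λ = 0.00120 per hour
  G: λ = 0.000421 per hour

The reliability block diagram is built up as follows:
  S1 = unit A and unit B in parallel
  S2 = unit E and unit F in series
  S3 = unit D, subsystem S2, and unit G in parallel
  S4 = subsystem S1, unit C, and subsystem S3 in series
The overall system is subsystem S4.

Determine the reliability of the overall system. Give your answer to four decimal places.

R(A) = exp(−0.000603 × 250) = 0.860063
R(B) = exp(−0.000650 × 250) = 0.850016
R(C) = exp(−0.0000808 × 250) = 0.980003
R(D) = exp(−0.000466 × 250) = 0.890030
R(E) = exp(−0.0000402 × 250) = 0.990000
R(F) = exp(−0.00120 × 250) = 0.740818
R(G) = exp(−0.000421 × 250) = 0.900099
Parallel (A and B): 1 − (1 − 0.860063)(1 − 0.850016) = 0.979012
Series (E and F): 0.990000 × 0.740818 = 0.733410
Parallel (D, [0.733410], and G): 1 − (1 − 0.890030)(1 − 0.733410)(1 − 0.900099) = 0.997071
Series ([0.979012], C, and [0.997071]): 0.979012 × 0.980003 × 0.997071 = 0.9566

0.9566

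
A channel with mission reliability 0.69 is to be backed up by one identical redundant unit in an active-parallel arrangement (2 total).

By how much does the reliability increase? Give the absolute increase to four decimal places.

R_before = 0.69
R_after = 1 − (1 − 0.69)^2 = 0.9039
ΔR = 0.9039 − 0.69 = 0.2139

0.2139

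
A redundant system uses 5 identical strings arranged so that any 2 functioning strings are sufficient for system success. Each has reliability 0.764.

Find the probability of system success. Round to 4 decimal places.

0.9874

R = Σ_{i=2}^{5} C(5,i) p^i (1−p)^{5−i} with p = 0.764
C(5,2)·0.764^2·0.236^3 = 0.076722
C(5,3)·0.764^3·0.236^2 = 0.248373
C(5,4)·0.764^4·0.236^1 = 0.402027
C(5,5)·0.764^5·0.236^0 = 0.260296
Sum = 0.9874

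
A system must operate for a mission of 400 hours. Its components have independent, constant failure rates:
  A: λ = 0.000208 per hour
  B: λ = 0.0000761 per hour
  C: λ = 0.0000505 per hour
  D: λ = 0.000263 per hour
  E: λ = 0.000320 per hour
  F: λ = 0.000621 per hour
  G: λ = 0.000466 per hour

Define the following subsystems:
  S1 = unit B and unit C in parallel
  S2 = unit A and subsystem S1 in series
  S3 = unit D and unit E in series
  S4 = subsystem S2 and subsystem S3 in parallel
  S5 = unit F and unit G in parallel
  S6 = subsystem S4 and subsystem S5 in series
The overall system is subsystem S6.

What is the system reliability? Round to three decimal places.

R(A) = exp(−0.000208 × 400) = 0.92017
R(B) = exp(−0.0000761 × 400) = 0.97002
R(C) = exp(−0.0000505 × 400) = 0.98000
R(D) = exp(−0.000263 × 400) = 0.90014
R(E) = exp(−0.000320 × 400) = 0.87985
R(F) = exp(−0.000621 × 400) = 0.78005
R(G) = exp(−0.000466 × 400) = 0.82994
Parallel (B and C): 1 − (1 − 0.97002)(1 − 0.98000) = 0.99940
Series (A and [0.99940]): 0.92017 × 0.99940 = 0.91962
Series (D and E): 0.90014 × 0.87985 = 0.79199
Parallel ([0.91962] and [0.79199]): 1 − (1 − 0.91962)(1 − 0.79199) = 0.98328
Parallel (F and G): 1 − (1 − 0.78005)(1 − 0.82994) = 0.96260
Series ([0.98328] and [0.96260]): 0.98328 × 0.96260 = 0.947

0.947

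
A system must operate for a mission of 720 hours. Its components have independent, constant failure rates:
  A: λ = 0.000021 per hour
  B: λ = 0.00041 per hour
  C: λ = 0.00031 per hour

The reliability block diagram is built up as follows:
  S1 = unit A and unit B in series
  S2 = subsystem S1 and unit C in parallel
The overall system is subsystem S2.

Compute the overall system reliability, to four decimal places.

R(A) = exp(−0.000021 × 720) = 0.984994
R(B) = exp(−0.00041 × 720) = 0.744383
R(C) = exp(−0.00031 × 720) = 0.799955
Series (A and B): 0.984994 × 0.744383 = 0.733213
Parallel ([0.733213] and C): 1 − (1 − 0.733213)(1 − 0.799955) = 0.9466

0.9466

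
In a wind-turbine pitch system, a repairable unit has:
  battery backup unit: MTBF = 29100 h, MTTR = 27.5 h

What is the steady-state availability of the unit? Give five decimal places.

0.99906

A(battery backup unit) = MTBF/(MTBF+MTTR) = 29100/(29100+27.5) = 0.99906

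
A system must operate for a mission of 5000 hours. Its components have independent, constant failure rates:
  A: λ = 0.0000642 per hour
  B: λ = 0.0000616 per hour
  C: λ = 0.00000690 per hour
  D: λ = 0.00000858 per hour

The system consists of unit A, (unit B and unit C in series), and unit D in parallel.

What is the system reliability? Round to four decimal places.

0.9967

R(A) = exp(−0.0000642 × 5000) = 0.725423
R(B) = exp(−0.0000616 × 5000) = 0.734915
R(C) = exp(−0.00000690 × 5000) = 0.966088
R(D) = exp(−0.00000858 × 5000) = 0.958007
Series (B and C): 0.734915 × 0.966088 = 0.709993
Parallel (A, [0.709993], and D): 1 − (1 − 0.725423)(1 − 0.709993)(1 − 0.958007) = 0.9967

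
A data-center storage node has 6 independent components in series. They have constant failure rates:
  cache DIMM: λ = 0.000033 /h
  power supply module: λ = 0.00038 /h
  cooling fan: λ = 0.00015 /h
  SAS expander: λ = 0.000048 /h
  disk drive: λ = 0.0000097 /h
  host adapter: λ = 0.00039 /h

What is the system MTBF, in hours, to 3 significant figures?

Series of exponential components: λ_sys = Σ λ_i
λ_sys = 0.000033 + 0.00038 + 0.00015 + 0.000048 + 0.0000097 + 0.00039 = 1.0107e-03 /h
MTBF = 1 / λ_sys = 989 h

989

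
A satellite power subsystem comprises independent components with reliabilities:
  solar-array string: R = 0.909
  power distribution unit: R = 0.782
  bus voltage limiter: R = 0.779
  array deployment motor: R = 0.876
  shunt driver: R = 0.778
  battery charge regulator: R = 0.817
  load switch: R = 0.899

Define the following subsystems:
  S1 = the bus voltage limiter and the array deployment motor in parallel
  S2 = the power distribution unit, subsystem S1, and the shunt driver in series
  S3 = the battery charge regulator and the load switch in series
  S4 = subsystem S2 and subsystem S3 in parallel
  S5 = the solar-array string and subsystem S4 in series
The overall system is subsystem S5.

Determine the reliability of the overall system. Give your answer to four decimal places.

Parallel (bus voltage limiter and array deployment motor): 1 − (1 − 0.779000)(1 − 0.876000) = 0.972596
Series (power distribution unit, [0.972596], and shunt driver): 0.782000 × 0.972596 × 0.778000 = 0.591724
Series (battery charge regulator and load switch): 0.817000 × 0.899000 = 0.734483
Parallel ([0.591724] and [0.734483]): 1 − (1 − 0.591724)(1 − 0.734483) = 0.891596
Series (solar-array string and [0.891596]): 0.909000 × 0.891596 = 0.8105

0.8105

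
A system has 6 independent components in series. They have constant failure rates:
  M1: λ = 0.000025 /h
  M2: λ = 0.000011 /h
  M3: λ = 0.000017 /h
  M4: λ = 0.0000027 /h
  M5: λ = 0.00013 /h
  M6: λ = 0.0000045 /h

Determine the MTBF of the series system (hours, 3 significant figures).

5260

Series of exponential components: λ_sys = Σ λ_i
λ_sys = 0.000025 + 0.000011 + 0.000017 + 0.0000027 + 0.00013 + 0.0000045 = 1.9020e-04 /h
MTBF = 1 / λ_sys = 5260 h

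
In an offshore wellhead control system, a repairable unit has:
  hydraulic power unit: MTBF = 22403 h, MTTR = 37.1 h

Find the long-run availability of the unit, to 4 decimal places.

A(hydraulic power unit) = MTBF/(MTBF+MTTR) = 22403/(22403+37.1) = 0.9983

0.9983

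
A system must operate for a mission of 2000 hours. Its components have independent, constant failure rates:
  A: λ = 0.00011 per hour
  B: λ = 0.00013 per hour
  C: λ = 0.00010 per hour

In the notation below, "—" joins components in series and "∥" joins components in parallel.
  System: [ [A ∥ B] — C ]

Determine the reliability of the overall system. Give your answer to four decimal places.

0.7817

R(A) = exp(−0.00011 × 2000) = 0.802519
R(B) = exp(−0.00013 × 2000) = 0.771052
R(C) = exp(−0.00010 × 2000) = 0.818731
Parallel (A and B): 1 − (1 − 0.802519)(1 − 0.771052) = 0.954787
Series ([0.954787] and C): 0.954787 × 0.818731 = 0.7817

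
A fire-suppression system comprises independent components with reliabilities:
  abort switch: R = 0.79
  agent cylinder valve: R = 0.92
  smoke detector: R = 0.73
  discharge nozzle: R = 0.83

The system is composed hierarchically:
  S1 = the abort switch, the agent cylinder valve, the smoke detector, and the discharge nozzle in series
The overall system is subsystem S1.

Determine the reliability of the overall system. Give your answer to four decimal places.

Series (abort switch, agent cylinder valve, smoke detector, and discharge nozzle): 0.790000 × 0.920000 × 0.730000 × 0.830000 = 0.4404

0.4404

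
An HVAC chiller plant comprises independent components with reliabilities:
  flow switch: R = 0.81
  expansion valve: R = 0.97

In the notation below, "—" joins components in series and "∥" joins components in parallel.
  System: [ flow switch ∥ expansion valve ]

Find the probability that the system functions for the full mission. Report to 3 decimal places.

Parallel (flow switch and expansion valve): 1 − (1 − 0.81000)(1 − 0.97000) = 0.994

0.994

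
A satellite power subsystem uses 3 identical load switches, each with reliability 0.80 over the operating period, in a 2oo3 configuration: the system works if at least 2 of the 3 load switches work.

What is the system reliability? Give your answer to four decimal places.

R = Σ_{i=2}^{3} C(3,i) p^i (1−p)^{3−i} with p = 0.80
C(3,2)·0.80^2·0.20^1 = 0.384000
C(3,3)·0.80^3·0.20^0 = 0.512000
Sum = 0.8960

0.8960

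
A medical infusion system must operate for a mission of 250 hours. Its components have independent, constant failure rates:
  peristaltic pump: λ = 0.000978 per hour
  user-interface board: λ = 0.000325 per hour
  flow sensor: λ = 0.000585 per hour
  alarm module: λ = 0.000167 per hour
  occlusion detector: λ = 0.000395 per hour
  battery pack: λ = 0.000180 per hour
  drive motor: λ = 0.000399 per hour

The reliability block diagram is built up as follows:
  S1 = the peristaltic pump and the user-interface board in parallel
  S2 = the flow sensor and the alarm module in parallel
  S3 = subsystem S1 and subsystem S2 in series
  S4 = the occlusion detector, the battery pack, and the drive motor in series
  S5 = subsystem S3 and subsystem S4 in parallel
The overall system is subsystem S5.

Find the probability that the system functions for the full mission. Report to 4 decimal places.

R(peristaltic pump) = exp(−0.000978 × 250) = 0.783096
R(user-interface board) = exp(−0.000325 × 250) = 0.921963
R(flow sensor) = exp(−0.000585 × 250) = 0.863942
R(alarm module) = exp(−0.000167 × 250) = 0.959110
R(occlusion detector) = exp(−0.000395 × 250) = 0.905969
R(battery pack) = exp(−0.000180 × 250) = 0.955997
R(drive motor) = exp(−0.000399 × 250) = 0.905064
Parallel (peristaltic pump and user-interface board): 1 − (1 − 0.783096)(1 − 0.921963) = 0.983073
Parallel (flow sensor and alarm module): 1 − (1 − 0.863942)(1 − 0.959110) = 0.994437
Series ([0.983073] and [0.994437]): 0.983073 × 0.994437 = 0.977604
Series (occlusion detector, battery pack, and drive motor): 0.905969 × 0.955997 × 0.905064 = 0.783879
Parallel ([0.977604] and [0.783879]): 1 − (1 − 0.977604)(1 − 0.783879) = 0.9952

0.9952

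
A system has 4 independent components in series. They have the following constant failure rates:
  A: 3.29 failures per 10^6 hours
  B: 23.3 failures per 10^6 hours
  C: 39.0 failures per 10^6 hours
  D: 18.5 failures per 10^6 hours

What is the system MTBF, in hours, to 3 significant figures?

11900

Series of exponential components: λ_sys = Σ λ_i
λ_sys = 0.00000329 + 0.0000233 + 0.0000390 + 0.0000185 = 8.4090e-05 /h
MTBF = 1 / λ_sys = 11900 h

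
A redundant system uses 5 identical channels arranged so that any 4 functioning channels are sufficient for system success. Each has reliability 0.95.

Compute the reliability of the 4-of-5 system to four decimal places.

0.9774

R = Σ_{i=4}^{5} C(5,i) p^i (1−p)^{5−i} with p = 0.95
C(5,4)·0.95^4·0.05^1 = 0.203627
C(5,5)·0.95^5·0.05^0 = 0.773781
Sum = 0.9774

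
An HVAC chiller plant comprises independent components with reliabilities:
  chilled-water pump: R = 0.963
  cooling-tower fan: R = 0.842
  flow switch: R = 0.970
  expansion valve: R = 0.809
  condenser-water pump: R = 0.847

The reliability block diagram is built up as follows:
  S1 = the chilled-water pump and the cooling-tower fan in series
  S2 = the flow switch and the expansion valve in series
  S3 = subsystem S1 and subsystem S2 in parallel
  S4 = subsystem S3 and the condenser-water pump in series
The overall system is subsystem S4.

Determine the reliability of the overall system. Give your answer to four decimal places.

0.8125

Series (chilled-water pump and cooling-tower fan): 0.963000 × 0.842000 = 0.810846
Series (flow switch and expansion valve): 0.970000 × 0.809000 = 0.784730
Parallel ([0.810846] and [0.784730]): 1 − (1 − 0.810846)(1 − 0.784730) = 0.959281
Series ([0.959281] and condenser-water pump): 0.959281 × 0.847000 = 0.8125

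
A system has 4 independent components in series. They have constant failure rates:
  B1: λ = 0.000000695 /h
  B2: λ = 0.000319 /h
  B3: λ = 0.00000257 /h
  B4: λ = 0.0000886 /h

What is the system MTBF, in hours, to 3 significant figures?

Series of exponential components: λ_sys = Σ λ_i
λ_sys = 0.000000695 + 0.000319 + 0.00000257 + 0.0000886 = 4.1087e-04 /h
MTBF = 1 / λ_sys = 2430 h

2430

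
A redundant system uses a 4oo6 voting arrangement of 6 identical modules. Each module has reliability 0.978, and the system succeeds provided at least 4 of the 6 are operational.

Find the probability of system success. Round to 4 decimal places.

0.9998

R = Σ_{i=4}^{6} C(6,i) p^i (1−p)^{6−i} with p = 0.978
C(6,4)·0.978^4·0.022^2 = 0.006642
C(6,5)·0.978^5·0.022^1 = 0.118105
C(6,6)·0.978^6·0.022^0 = 0.875051
Sum = 0.9998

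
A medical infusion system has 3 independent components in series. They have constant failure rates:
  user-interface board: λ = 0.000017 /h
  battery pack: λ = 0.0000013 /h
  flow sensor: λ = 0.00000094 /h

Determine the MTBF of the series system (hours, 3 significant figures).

52000

Series of exponential components: λ_sys = Σ λ_i
λ_sys = 0.000017 + 0.0000013 + 0.00000094 = 1.9240e-05 /h
MTBF = 1 / λ_sys = 52000 h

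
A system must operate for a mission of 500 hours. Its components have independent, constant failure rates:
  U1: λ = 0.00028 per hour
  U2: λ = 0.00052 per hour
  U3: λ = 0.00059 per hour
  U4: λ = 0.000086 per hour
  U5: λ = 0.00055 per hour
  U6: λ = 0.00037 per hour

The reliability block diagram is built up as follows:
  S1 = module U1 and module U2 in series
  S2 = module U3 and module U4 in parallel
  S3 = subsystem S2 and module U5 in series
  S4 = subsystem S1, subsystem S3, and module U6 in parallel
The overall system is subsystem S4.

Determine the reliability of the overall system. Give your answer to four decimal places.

0.9862

R(U1) = exp(−0.00028 × 500) = 0.869358
R(U2) = exp(−0.00052 × 500) = 0.771052
R(U3) = exp(−0.00059 × 500) = 0.744532
R(U4) = exp(−0.000086 × 500) = 0.957911
R(U5) = exp(−0.00055 × 500) = 0.759572
R(U6) = exp(−0.00037 × 500) = 0.831104
Series (U1 and U2): 0.869358 × 0.771052 = 0.670320
Parallel (U3 and U4): 1 − (1 − 0.744532)(1 − 0.957911) = 0.989248
Series ([0.989248] and U5): 0.989248 × 0.759572 = 0.751405
Parallel ([0.670320], [0.751405], and U6): 1 − (1 − 0.670320)(1 − 0.751405)(1 − 0.831104) = 0.9862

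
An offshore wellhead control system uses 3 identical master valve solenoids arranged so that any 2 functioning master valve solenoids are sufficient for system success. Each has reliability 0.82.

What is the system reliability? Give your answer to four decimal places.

R = Σ_{i=2}^{3} C(3,i) p^i (1−p)^{3−i} with p = 0.82
C(3,2)·0.82^2·0.18^1 = 0.363096
C(3,3)·0.82^3·0.18^0 = 0.551368
Sum = 0.9145

0.9145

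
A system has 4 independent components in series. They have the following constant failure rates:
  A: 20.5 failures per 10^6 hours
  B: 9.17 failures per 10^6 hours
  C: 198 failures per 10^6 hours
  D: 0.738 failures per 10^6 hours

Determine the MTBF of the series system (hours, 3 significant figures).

4380

Series of exponential components: λ_sys = Σ λ_i
λ_sys = 0.0000205 + 0.00000917 + 0.000198 + 0.000000738 = 2.2841e-04 /h
MTBF = 1 / λ_sys = 4380 h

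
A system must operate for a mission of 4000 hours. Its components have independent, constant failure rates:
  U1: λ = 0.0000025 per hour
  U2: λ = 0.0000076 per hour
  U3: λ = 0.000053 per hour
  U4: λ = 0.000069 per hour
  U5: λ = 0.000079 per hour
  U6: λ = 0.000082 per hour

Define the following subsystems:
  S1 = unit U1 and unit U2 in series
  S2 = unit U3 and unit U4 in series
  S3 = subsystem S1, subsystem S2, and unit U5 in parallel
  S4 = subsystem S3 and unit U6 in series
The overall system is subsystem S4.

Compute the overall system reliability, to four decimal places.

R(U1) = exp(−0.0000025 × 4000) = 0.990050
R(U2) = exp(−0.0000076 × 4000) = 0.970057
R(U3) = exp(−0.000053 × 4000) = 0.808965
R(U4) = exp(−0.000069 × 4000) = 0.758813
R(U5) = exp(−0.000079 × 4000) = 0.729059
R(U6) = exp(−0.000082 × 4000) = 0.720363
Series (U1 and U2): 0.990050 × 0.970057 = 0.960405
Series (U3 and U4): 0.808965 × 0.758813 = 0.613853
Parallel ([0.960405], [0.613853], and U5): 1 − (1 − 0.960405)(1 − 0.613853)(1 − 0.729059) = 0.995857
Series ([0.995857] and U6): 0.995857 × 0.720363 = 0.7174

0.7174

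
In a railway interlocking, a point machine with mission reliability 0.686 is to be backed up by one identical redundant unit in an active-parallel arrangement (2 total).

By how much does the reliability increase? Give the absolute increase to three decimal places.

R_before = 0.686
R_after = 1 − (1 − 0.686)^2 = 0.901
ΔR = 0.901 − 0.686 = 0.215

0.215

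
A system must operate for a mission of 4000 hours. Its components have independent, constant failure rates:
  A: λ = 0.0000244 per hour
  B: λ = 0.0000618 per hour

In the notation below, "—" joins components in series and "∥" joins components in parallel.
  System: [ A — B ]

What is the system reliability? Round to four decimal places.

0.7084

R(A) = exp(−0.0000244 × 4000) = 0.907012
R(B) = exp(−0.0000618 × 4000) = 0.780984
Series (A and B): 0.907012 × 0.780984 = 0.7084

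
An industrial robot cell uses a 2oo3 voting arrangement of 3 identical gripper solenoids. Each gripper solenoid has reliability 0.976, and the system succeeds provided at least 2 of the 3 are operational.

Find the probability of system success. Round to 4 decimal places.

R = Σ_{i=2}^{3} C(3,i) p^i (1−p)^{3−i} with p = 0.976
C(3,2)·0.976^2·0.024^1 = 0.068585
C(3,3)·0.976^3·0.024^0 = 0.929714
Sum = 0.9983

0.9983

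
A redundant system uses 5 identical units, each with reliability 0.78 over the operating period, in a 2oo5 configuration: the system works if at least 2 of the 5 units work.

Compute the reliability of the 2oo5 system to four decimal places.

R = Σ_{i=2}^{5} C(5,i) p^i (1−p)^{5−i} with p = 0.78
C(5,2)·0.78^2·0.22^3 = 0.064782
C(5,3)·0.78^3·0.22^2 = 0.229683
C(5,4)·0.78^4·0.22^1 = 0.407166
C(5,5)·0.78^5·0.22^0 = 0.288717
Sum = 0.9903

0.9903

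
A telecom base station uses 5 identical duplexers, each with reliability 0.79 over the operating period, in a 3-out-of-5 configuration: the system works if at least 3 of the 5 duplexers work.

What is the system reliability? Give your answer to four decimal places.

0.9341

R = Σ_{i=3}^{5} C(5,i) p^i (1−p)^{5−i} with p = 0.79
C(5,3)·0.79^3·0.21^2 = 0.217430
C(5,4)·0.79^4·0.21^1 = 0.408976
C(5,5)·0.79^5·0.21^0 = 0.307706
Sum = 0.9341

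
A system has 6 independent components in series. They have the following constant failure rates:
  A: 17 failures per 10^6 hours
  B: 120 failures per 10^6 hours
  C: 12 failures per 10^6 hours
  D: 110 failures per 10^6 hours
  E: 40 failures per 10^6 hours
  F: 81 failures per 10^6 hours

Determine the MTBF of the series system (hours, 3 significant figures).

Series of exponential components: λ_sys = Σ λ_i
λ_sys = 0.000017 + 0.00012 + 0.000012 + 0.00011 + 0.000040 + 0.000081 = 3.8000e-04 /h
MTBF = 1 / λ_sys = 2630 h

2630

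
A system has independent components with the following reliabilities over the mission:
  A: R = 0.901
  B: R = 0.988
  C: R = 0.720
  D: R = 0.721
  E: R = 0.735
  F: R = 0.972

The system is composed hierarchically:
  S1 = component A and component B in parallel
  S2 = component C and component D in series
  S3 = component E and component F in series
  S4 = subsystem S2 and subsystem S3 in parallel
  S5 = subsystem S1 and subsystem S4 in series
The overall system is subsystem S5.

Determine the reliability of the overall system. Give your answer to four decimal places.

Parallel (A and B): 1 − (1 − 0.901000)(1 − 0.988000) = 0.998812
Series (C and D): 0.720000 × 0.721000 = 0.519120
Series (E and F): 0.735000 × 0.972000 = 0.714420
Parallel ([0.519120] and [0.714420]): 1 − (1 − 0.519120)(1 − 0.714420) = 0.862670
Series ([0.998812] and [0.862670]): 0.998812 × 0.862670 = 0.8616

0.8616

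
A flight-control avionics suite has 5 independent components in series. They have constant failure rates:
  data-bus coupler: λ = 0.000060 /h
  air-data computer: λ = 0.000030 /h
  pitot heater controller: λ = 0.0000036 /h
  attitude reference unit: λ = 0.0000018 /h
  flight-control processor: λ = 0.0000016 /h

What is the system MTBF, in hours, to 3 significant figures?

10300

Series of exponential components: λ_sys = Σ λ_i
λ_sys = 0.000060 + 0.000030 + 0.0000036 + 0.0000018 + 0.0000016 = 9.7000e-05 /h
MTBF = 1 / λ_sys = 10300 h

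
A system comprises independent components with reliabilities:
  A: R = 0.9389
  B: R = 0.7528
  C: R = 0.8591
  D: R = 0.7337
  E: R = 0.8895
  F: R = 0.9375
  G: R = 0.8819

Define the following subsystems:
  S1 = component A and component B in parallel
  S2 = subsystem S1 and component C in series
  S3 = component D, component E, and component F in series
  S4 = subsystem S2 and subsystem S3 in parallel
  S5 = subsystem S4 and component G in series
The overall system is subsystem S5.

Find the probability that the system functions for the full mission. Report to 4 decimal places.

Parallel (A and B): 1 − (1 − 0.938900)(1 − 0.752800) = 0.984896
Series ([0.984896] and C): 0.984896 × 0.859100 = 0.846124
Series (D, E, and F): 0.733700 × 0.889500 × 0.937500 = 0.611837
Parallel ([0.846124] and [0.611837]): 1 − (1 − 0.846124)(1 − 0.611837) = 0.940271
Series ([0.940271] and G): 0.940271 × 0.881900 = 0.8292

0.8292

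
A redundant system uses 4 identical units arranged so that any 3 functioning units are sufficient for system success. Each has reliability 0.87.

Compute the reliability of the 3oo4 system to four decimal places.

0.9153

R = Σ_{i=3}^{4} C(4,i) p^i (1−p)^{4−i} with p = 0.87
C(4,3)·0.87^3·0.13^1 = 0.342422
C(4,4)·0.87^4·0.13^0 = 0.572898
Sum = 0.9153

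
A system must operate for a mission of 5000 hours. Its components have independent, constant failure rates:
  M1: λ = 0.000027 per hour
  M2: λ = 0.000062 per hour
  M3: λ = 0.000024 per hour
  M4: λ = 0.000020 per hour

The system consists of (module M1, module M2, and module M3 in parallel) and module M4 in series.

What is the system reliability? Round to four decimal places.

R(M1) = exp(−0.000027 × 5000) = 0.873716
R(M2) = exp(−0.000062 × 5000) = 0.733447
R(M3) = exp(−0.000024 × 5000) = 0.886920
R(M4) = exp(−0.000020 × 5000) = 0.904837
Parallel (M1, M2, and M3): 1 − (1 − 0.873716)(1 − 0.733447)(1 − 0.886920) = 0.996194
Series ([0.996194] and M4): 0.996194 × 0.904837 = 0.9014

0.9014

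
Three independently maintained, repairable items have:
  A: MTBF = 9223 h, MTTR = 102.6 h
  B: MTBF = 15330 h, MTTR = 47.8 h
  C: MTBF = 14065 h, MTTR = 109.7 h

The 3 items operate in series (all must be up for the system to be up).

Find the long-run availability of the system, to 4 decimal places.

0.9783

A(A) = MTBF/(MTBF+MTTR) = 9223/(9223+102.6) = 0.988998
A(B) = MTBF/(MTBF+MTTR) = 15330/(15330+47.8) = 0.996892
A(C) = MTBF/(MTBF+MTTR) = 14065/(14065+109.7) = 0.992261
Series availability: 0.988998 × 0.996892 × 0.992261 = 0.9783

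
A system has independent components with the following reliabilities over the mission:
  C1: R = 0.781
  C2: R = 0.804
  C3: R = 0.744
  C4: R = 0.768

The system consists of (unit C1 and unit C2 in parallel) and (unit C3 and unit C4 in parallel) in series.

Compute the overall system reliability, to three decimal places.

0.900

Parallel (C1 and C2): 1 − (1 − 0.78100)(1 − 0.80400) = 0.95708
Parallel (C3 and C4): 1 − (1 − 0.74400)(1 − 0.76800) = 0.94061
Series ([0.95708] and [0.94061]): 0.95708 × 0.94061 = 0.900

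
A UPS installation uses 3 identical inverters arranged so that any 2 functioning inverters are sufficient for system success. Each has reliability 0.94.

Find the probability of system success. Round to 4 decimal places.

R = Σ_{i=2}^{3} C(3,i) p^i (1−p)^{3−i} with p = 0.94
C(3,2)·0.94^2·0.06^1 = 0.159048
C(3,3)·0.94^3·0.06^0 = 0.830584
Sum = 0.9896

0.9896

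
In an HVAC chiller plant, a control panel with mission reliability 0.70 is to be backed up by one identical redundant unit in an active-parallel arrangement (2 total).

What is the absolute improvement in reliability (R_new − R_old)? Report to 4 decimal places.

0.2100

R_before = 0.70
R_after = 1 − (1 − 0.70)^2 = 0.9100
ΔR = 0.9100 − 0.70 = 0.2100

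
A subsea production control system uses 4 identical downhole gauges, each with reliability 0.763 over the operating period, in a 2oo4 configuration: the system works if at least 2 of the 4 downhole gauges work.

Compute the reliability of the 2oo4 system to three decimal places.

0.956

R = Σ_{i=2}^{4} C(4,i) p^i (1−p)^{4−i} with p = 0.763
C(4,2)·0.763^2·0.237^2 = 0.19620
C(4,3)·0.763^3·0.237^1 = 0.42110
C(4,4)·0.763^4·0.237^0 = 0.33892
Sum = 0.956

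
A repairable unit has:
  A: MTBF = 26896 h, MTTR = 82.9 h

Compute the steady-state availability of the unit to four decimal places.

0.9969

A(A) = MTBF/(MTBF+MTTR) = 26896/(26896+82.9) = 0.9969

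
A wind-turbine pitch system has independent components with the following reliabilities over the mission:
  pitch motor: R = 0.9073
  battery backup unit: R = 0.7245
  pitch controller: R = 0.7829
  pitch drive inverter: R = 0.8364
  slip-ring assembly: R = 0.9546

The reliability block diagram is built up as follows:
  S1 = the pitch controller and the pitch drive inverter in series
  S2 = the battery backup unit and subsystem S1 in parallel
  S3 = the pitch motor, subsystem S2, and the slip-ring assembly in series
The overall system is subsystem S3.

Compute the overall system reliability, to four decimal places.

0.7837

Series (pitch controller and pitch drive inverter): 0.782900 × 0.836400 = 0.654818
Parallel (battery backup unit and [0.654818]): 1 − (1 − 0.724500)(1 − 0.654818) = 0.904902
Series (pitch motor, [0.904902], and slip-ring assembly): 0.907300 × 0.904902 × 0.954600 = 0.7837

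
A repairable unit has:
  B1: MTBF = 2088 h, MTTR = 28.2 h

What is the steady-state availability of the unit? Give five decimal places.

0.98667

A(B1) = MTBF/(MTBF+MTTR) = 2088/(2088+28.2) = 0.98667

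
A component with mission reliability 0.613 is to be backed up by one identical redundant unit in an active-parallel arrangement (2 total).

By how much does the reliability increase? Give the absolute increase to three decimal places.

R_before = 0.613
R_after = 1 − (1 − 0.613)^2 = 0.850
ΔR = 0.850 − 0.613 = 0.237

0.237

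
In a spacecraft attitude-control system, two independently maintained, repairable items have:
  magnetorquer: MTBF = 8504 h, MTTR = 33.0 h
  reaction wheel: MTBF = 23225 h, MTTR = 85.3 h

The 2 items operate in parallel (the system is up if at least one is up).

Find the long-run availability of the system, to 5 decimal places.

A(magnetorquer) = MTBF/(MTBF+MTTR) = 8504/(8504+33.0) = 0.996134
A(reaction wheel) = MTBF/(MTBF+MTTR) = 23225/(23225+85.3) = 0.996341
Parallel availability: 1 − (1 − 0.996134)(1 − 0.996341) = 0.99999

0.99999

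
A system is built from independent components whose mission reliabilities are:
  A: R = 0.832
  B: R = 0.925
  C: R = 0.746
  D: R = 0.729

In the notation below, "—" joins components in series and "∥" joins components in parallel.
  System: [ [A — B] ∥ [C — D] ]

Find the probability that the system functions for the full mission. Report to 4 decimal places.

0.8949

Series (A and B): 0.832000 × 0.925000 = 0.769600
Series (C and D): 0.746000 × 0.729000 = 0.543834
Parallel ([0.769600] and [0.543834]): 1 − (1 − 0.769600)(1 − 0.543834) = 0.8949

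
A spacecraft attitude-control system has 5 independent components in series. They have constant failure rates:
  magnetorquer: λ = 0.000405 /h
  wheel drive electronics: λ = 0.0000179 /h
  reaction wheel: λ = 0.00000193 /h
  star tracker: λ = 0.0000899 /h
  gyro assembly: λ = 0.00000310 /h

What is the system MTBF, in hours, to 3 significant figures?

1930

Series of exponential components: λ_sys = Σ λ_i
λ_sys = 0.000405 + 0.0000179 + 0.00000193 + 0.0000899 + 0.00000310 = 5.1783e-04 /h
MTBF = 1 / λ_sys = 1930 h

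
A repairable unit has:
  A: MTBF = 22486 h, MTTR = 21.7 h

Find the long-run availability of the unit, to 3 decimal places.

0.999

A(A) = MTBF/(MTBF+MTTR) = 22486/(22486+21.7) = 0.999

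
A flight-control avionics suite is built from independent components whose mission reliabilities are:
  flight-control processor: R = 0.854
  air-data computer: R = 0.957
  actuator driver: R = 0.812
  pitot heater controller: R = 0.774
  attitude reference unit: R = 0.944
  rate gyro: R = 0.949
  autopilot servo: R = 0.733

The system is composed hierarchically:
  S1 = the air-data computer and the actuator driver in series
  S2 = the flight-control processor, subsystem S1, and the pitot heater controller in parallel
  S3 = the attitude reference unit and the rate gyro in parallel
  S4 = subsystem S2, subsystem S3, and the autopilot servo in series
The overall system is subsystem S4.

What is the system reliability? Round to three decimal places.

Series (air-data computer and actuator driver): 0.95700 × 0.81200 = 0.77708
Parallel (flight-control processor, [0.77708], and pitot heater controller): 1 − (1 − 0.85400)(1 − 0.77708)(1 − 0.77400) = 0.99264
Parallel (attitude reference unit and rate gyro): 1 − (1 − 0.94400)(1 − 0.94900) = 0.99714
Series ([0.99264], [0.99714], and autopilot servo): 0.99264 × 0.99714 × 0.73300 = 0.726

0.726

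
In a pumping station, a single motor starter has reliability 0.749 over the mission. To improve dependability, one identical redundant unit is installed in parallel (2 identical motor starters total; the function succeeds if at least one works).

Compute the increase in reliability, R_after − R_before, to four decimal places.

0.1880

R_before = 0.749
R_after = 1 − (1 − 0.749)^2 = 0.9370
ΔR = 0.9370 − 0.749 = 0.1880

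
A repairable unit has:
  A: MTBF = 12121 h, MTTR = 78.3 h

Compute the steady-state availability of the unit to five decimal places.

A(A) = MTBF/(MTBF+MTTR) = 12121/(12121+78.3) = 0.99358

0.99358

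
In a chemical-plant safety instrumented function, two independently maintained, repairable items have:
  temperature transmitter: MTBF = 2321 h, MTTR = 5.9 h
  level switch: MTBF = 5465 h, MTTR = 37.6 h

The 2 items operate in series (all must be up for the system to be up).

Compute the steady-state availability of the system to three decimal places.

0.991

A(temperature transmitter) = MTBF/(MTBF+MTTR) = 2321/(2321+5.9) = 0.997464
A(level switch) = MTBF/(MTBF+MTTR) = 5465/(5465+37.6) = 0.993167
Series availability: 0.997464 × 0.993167 = 0.991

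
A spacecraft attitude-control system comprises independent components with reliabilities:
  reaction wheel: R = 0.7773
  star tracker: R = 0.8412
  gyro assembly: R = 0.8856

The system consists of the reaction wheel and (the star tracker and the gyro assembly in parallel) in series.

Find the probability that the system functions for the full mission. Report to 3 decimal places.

Parallel (star tracker and gyro assembly): 1 − (1 − 0.84120)(1 − 0.88560) = 0.98183
Series (reaction wheel and [0.98183]): 0.77730 × 0.98183 = 0.763

0.763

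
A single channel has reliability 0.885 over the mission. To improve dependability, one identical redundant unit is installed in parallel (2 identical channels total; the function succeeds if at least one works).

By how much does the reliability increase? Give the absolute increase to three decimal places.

0.102

R_before = 0.885
R_after = 1 − (1 − 0.885)^2 = 0.987
ΔR = 0.987 − 0.885 = 0.102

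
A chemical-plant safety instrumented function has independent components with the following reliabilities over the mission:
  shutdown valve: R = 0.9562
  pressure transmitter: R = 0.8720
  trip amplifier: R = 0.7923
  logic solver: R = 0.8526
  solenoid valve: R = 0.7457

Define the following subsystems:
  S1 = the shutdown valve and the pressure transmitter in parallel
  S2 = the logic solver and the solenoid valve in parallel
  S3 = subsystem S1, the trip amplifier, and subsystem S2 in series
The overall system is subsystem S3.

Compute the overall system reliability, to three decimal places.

Parallel (shutdown valve and pressure transmitter): 1 − (1 − 0.95620)(1 − 0.87200) = 0.99439
Parallel (logic solver and solenoid valve): 1 − (1 − 0.85260)(1 − 0.74570) = 0.96252
Series ([0.99439], trip amplifier, and [0.96252]): 0.99439 × 0.79230 × 0.96252 = 0.758

0.758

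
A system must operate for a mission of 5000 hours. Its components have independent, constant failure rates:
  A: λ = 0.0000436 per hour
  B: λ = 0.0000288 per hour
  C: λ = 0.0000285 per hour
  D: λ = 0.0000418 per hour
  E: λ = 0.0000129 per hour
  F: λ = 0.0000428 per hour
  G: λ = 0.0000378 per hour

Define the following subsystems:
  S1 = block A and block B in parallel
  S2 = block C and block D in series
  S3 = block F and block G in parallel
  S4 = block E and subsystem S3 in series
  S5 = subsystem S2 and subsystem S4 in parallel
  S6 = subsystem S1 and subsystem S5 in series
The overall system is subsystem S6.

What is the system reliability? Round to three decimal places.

0.947

R(A) = exp(−0.0000436 × 5000) = 0.80413
R(B) = exp(−0.0000288 × 5000) = 0.86589
R(C) = exp(−0.0000285 × 5000) = 0.86719
R(D) = exp(−0.0000418 × 5000) = 0.81140
R(E) = exp(−0.0000129 × 5000) = 0.93754
R(F) = exp(−0.0000428 × 5000) = 0.80735
R(G) = exp(−0.0000378 × 5000) = 0.82779
Parallel (A and B): 1 − (1 − 0.80413)(1 − 0.86589) = 0.97373
Series (C and D): 0.86719 × 0.81140 = 0.70364
Parallel (F and G): 1 − (1 − 0.80735)(1 − 0.82779) = 0.96682
Series (E and [0.96682]): 0.93754 × 0.96682 = 0.90643
Parallel ([0.70364] and [0.90643]): 1 − (1 − 0.70364)(1 − 0.90643) = 0.97227
Series ([0.97373] and [0.97227]): 0.97373 × 0.97227 = 0.947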